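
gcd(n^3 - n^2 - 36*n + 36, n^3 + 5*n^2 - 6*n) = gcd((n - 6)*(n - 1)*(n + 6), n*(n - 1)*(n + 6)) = n^2 + 5*n - 6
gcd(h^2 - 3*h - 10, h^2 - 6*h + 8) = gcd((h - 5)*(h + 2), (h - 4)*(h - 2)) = 1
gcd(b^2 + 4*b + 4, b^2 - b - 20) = 1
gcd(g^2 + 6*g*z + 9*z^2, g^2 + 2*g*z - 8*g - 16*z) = 1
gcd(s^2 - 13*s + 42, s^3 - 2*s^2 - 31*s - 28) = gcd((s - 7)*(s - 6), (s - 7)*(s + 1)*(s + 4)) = s - 7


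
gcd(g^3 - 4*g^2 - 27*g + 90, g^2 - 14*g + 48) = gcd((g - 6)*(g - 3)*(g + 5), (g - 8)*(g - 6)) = g - 6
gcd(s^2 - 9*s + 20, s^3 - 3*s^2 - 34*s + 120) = s^2 - 9*s + 20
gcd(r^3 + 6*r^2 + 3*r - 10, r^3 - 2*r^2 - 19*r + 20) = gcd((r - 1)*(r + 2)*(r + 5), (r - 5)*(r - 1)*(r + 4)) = r - 1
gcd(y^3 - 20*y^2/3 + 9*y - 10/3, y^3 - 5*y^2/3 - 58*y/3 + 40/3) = y^2 - 17*y/3 + 10/3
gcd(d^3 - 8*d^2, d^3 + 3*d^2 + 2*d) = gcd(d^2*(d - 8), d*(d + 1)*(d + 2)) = d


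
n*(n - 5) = n^2 - 5*n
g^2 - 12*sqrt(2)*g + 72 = (g - 6*sqrt(2))^2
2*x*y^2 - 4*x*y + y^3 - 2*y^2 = y*(2*x + y)*(y - 2)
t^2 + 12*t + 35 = (t + 5)*(t + 7)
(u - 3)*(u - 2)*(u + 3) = u^3 - 2*u^2 - 9*u + 18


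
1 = 1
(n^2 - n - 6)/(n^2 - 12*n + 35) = (n^2 - n - 6)/(n^2 - 12*n + 35)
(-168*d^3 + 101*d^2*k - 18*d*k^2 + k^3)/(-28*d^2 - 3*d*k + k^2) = (24*d^2 - 11*d*k + k^2)/(4*d + k)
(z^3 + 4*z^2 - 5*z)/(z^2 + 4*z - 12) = z*(z^2 + 4*z - 5)/(z^2 + 4*z - 12)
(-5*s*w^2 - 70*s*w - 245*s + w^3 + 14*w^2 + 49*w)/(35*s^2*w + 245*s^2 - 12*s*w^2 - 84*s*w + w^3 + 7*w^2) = (-w - 7)/(7*s - w)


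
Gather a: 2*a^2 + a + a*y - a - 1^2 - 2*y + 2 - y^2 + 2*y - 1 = 2*a^2 + a*y - y^2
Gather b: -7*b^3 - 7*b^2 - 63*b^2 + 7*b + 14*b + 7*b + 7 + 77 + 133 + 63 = -7*b^3 - 70*b^2 + 28*b + 280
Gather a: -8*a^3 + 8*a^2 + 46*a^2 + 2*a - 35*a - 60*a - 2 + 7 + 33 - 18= -8*a^3 + 54*a^2 - 93*a + 20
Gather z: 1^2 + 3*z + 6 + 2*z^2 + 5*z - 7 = 2*z^2 + 8*z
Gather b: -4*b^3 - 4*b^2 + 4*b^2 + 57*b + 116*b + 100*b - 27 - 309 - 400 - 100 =-4*b^3 + 273*b - 836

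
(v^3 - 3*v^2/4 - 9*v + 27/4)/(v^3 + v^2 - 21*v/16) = 4*(v^2 - 9)/(v*(4*v + 7))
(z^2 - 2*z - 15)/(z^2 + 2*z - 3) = (z - 5)/(z - 1)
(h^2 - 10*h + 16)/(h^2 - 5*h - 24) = (h - 2)/(h + 3)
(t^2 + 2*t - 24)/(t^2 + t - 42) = (t^2 + 2*t - 24)/(t^2 + t - 42)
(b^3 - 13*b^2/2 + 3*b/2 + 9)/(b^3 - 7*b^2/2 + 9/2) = (b - 6)/(b - 3)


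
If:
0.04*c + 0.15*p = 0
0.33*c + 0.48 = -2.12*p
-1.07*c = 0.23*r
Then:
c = 2.04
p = -0.54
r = -9.49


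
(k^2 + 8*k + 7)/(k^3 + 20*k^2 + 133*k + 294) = (k + 1)/(k^2 + 13*k + 42)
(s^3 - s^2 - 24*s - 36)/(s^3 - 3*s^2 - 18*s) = (s + 2)/s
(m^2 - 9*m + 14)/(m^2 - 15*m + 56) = (m - 2)/(m - 8)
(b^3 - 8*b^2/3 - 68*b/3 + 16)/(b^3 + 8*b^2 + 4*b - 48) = (b^2 - 20*b/3 + 4)/(b^2 + 4*b - 12)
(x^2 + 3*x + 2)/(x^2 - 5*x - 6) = (x + 2)/(x - 6)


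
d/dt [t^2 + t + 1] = 2*t + 1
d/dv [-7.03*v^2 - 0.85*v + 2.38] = -14.06*v - 0.85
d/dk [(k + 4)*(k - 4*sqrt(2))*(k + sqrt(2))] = 3*k^2 - 6*sqrt(2)*k + 8*k - 12*sqrt(2) - 8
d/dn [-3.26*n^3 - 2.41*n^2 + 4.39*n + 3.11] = -9.78*n^2 - 4.82*n + 4.39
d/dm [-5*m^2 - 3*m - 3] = -10*m - 3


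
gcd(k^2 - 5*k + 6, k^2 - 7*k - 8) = 1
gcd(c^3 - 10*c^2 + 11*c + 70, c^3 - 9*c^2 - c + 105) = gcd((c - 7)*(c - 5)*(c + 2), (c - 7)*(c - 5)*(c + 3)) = c^2 - 12*c + 35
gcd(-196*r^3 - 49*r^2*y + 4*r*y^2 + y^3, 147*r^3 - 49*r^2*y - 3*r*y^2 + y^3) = -49*r^2 + y^2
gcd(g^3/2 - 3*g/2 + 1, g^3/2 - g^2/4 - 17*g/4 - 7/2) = g + 2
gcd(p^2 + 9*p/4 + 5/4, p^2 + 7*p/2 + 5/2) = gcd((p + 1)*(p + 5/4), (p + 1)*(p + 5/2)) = p + 1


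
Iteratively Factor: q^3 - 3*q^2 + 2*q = (q - 2)*(q^2 - q) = (q - 2)*(q - 1)*(q)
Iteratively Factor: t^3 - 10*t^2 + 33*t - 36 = (t - 4)*(t^2 - 6*t + 9) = (t - 4)*(t - 3)*(t - 3)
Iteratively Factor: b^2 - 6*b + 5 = (b - 5)*(b - 1)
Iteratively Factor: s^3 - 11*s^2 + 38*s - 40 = (s - 4)*(s^2 - 7*s + 10) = (s - 4)*(s - 2)*(s - 5)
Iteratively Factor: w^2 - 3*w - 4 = (w + 1)*(w - 4)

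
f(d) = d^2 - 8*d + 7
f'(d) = 2*d - 8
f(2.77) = -7.49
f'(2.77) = -2.46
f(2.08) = -5.31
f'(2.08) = -3.84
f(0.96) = 0.24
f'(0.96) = -6.08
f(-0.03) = 7.24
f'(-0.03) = -8.06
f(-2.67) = 35.49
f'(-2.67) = -13.34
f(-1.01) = 16.10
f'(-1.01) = -10.02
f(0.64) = 2.29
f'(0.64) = -6.72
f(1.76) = -3.98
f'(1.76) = -4.48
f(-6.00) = 91.00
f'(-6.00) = -20.00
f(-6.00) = 91.00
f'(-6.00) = -20.00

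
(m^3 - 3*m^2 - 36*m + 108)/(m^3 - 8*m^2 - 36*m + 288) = (m - 3)/(m - 8)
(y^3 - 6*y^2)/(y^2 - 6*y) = y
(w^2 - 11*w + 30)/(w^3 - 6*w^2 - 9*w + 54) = (w - 5)/(w^2 - 9)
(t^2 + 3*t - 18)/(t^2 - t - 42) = (t - 3)/(t - 7)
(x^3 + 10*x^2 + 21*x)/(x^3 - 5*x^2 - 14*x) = (x^2 + 10*x + 21)/(x^2 - 5*x - 14)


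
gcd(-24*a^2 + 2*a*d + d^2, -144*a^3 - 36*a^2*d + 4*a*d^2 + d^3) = 6*a + d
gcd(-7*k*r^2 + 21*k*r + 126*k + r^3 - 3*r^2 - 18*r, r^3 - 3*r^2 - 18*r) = r^2 - 3*r - 18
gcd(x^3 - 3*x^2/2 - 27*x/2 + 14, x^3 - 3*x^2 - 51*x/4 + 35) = x^2 - x/2 - 14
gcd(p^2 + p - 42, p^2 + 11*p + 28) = p + 7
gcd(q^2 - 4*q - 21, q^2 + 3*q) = q + 3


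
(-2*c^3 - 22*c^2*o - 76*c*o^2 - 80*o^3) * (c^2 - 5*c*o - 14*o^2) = -2*c^5 - 12*c^4*o + 62*c^3*o^2 + 608*c^2*o^3 + 1464*c*o^4 + 1120*o^5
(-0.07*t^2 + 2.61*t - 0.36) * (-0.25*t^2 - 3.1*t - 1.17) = 0.0175*t^4 - 0.4355*t^3 - 7.9191*t^2 - 1.9377*t + 0.4212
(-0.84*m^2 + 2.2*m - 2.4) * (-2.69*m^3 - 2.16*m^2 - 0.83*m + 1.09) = 2.2596*m^5 - 4.1036*m^4 + 2.4012*m^3 + 2.4424*m^2 + 4.39*m - 2.616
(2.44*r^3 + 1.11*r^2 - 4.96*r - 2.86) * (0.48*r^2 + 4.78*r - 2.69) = 1.1712*r^5 + 12.196*r^4 - 3.6386*r^3 - 28.0675*r^2 - 0.3284*r + 7.6934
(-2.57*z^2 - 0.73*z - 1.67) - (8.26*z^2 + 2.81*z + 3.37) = -10.83*z^2 - 3.54*z - 5.04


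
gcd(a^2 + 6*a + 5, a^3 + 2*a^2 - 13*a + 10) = a + 5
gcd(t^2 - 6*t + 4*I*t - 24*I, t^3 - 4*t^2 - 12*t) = t - 6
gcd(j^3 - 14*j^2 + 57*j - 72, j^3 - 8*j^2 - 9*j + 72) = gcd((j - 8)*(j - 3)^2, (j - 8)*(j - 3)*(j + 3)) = j^2 - 11*j + 24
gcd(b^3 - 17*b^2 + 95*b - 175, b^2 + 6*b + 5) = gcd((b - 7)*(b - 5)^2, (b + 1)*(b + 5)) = 1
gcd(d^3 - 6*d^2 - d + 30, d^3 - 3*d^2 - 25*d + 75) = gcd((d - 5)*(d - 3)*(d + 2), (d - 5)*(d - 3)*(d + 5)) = d^2 - 8*d + 15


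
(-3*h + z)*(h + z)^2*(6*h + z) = -18*h^4 - 33*h^3*z - 11*h^2*z^2 + 5*h*z^3 + z^4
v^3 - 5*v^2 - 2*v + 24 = (v - 4)*(v - 3)*(v + 2)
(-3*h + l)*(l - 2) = -3*h*l + 6*h + l^2 - 2*l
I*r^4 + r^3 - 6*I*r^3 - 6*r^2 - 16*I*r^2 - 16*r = r*(r - 8)*(r + 2)*(I*r + 1)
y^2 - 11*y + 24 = (y - 8)*(y - 3)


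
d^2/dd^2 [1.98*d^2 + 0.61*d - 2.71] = 3.96000000000000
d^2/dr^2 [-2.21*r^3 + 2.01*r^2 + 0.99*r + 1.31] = 4.02 - 13.26*r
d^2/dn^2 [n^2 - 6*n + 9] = 2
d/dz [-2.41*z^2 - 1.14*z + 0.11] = -4.82*z - 1.14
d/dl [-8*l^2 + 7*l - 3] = 7 - 16*l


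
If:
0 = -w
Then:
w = 0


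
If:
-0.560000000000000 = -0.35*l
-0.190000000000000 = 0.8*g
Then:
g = -0.24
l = 1.60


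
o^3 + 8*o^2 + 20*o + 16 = (o + 2)^2*(o + 4)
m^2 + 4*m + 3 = (m + 1)*(m + 3)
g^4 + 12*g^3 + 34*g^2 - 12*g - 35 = (g - 1)*(g + 1)*(g + 5)*(g + 7)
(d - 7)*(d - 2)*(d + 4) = d^3 - 5*d^2 - 22*d + 56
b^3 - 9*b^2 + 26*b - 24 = (b - 4)*(b - 3)*(b - 2)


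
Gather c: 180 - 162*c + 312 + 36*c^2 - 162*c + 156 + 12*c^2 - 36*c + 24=48*c^2 - 360*c + 672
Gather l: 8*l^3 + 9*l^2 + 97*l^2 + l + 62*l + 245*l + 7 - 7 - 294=8*l^3 + 106*l^2 + 308*l - 294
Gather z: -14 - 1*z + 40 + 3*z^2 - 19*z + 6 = 3*z^2 - 20*z + 32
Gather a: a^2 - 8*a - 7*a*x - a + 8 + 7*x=a^2 + a*(-7*x - 9) + 7*x + 8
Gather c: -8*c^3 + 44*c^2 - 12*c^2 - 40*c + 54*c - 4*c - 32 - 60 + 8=-8*c^3 + 32*c^2 + 10*c - 84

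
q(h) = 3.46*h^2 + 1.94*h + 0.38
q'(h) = 6.92*h + 1.94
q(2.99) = 37.11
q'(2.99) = 22.63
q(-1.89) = 9.07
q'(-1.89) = -11.14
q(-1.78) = 7.89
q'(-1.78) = -10.38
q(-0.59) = 0.44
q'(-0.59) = -2.14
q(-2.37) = 15.22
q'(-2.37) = -14.46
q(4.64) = 83.87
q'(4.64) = 34.05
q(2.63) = 29.41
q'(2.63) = 20.14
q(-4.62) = 65.27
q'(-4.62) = -30.03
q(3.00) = 37.34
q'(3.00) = 22.70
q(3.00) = 37.34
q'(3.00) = 22.70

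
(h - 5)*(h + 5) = h^2 - 25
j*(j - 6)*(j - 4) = j^3 - 10*j^2 + 24*j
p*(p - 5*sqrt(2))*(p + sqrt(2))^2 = p^4 - 3*sqrt(2)*p^3 - 18*p^2 - 10*sqrt(2)*p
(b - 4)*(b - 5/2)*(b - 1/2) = b^3 - 7*b^2 + 53*b/4 - 5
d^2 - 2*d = d*(d - 2)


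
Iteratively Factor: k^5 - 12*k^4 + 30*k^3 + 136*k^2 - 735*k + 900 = (k - 3)*(k^4 - 9*k^3 + 3*k^2 + 145*k - 300) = (k - 3)*(k + 4)*(k^3 - 13*k^2 + 55*k - 75) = (k - 3)^2*(k + 4)*(k^2 - 10*k + 25) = (k - 5)*(k - 3)^2*(k + 4)*(k - 5)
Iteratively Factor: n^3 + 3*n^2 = (n)*(n^2 + 3*n) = n*(n + 3)*(n)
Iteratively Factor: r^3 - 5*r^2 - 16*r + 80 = (r + 4)*(r^2 - 9*r + 20) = (r - 4)*(r + 4)*(r - 5)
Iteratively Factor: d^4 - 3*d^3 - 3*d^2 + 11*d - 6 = (d - 1)*(d^3 - 2*d^2 - 5*d + 6) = (d - 1)*(d + 2)*(d^2 - 4*d + 3) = (d - 3)*(d - 1)*(d + 2)*(d - 1)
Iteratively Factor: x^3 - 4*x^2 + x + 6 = (x - 3)*(x^2 - x - 2) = (x - 3)*(x + 1)*(x - 2)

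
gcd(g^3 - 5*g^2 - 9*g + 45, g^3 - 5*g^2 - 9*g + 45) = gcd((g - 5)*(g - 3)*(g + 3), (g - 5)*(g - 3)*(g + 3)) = g^3 - 5*g^2 - 9*g + 45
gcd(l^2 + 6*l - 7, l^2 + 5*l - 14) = l + 7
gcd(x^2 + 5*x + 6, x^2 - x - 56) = 1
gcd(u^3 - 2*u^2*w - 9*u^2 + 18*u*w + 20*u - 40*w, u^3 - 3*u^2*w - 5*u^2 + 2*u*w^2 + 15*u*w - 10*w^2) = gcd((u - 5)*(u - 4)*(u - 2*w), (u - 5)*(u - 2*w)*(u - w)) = u^2 - 2*u*w - 5*u + 10*w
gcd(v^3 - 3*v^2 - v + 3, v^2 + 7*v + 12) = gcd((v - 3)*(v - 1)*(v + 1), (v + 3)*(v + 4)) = 1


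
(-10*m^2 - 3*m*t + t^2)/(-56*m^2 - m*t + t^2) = (10*m^2 + 3*m*t - t^2)/(56*m^2 + m*t - t^2)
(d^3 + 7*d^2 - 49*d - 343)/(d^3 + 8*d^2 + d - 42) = (d^2 - 49)/(d^2 + d - 6)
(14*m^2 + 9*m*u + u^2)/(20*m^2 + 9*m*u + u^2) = (14*m^2 + 9*m*u + u^2)/(20*m^2 + 9*m*u + u^2)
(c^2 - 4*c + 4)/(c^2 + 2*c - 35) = (c^2 - 4*c + 4)/(c^2 + 2*c - 35)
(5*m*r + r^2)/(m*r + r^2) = (5*m + r)/(m + r)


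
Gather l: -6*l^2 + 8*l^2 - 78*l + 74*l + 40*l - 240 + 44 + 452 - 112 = 2*l^2 + 36*l + 144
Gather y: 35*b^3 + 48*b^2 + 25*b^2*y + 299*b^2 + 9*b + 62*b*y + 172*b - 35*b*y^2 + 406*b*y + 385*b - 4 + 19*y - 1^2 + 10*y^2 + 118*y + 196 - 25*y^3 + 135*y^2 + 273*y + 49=35*b^3 + 347*b^2 + 566*b - 25*y^3 + y^2*(145 - 35*b) + y*(25*b^2 + 468*b + 410) + 240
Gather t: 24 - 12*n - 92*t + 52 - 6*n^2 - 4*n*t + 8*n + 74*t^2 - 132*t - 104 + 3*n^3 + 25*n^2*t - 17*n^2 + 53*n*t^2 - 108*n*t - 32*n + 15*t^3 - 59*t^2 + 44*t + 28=3*n^3 - 23*n^2 - 36*n + 15*t^3 + t^2*(53*n + 15) + t*(25*n^2 - 112*n - 180)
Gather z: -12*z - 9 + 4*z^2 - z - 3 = 4*z^2 - 13*z - 12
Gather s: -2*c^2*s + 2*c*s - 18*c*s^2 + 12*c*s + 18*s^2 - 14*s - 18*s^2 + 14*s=-18*c*s^2 + s*(-2*c^2 + 14*c)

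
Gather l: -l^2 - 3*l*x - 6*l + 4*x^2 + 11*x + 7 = -l^2 + l*(-3*x - 6) + 4*x^2 + 11*x + 7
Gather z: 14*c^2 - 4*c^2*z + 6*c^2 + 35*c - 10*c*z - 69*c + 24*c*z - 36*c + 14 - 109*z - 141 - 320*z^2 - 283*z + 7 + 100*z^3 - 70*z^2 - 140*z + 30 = 20*c^2 - 70*c + 100*z^3 - 390*z^2 + z*(-4*c^2 + 14*c - 532) - 90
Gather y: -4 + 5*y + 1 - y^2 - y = -y^2 + 4*y - 3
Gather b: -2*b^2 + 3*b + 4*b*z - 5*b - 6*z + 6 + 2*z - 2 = -2*b^2 + b*(4*z - 2) - 4*z + 4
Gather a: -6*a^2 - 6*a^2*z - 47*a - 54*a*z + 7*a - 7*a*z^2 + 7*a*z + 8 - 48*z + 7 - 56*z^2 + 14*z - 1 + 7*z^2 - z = a^2*(-6*z - 6) + a*(-7*z^2 - 47*z - 40) - 49*z^2 - 35*z + 14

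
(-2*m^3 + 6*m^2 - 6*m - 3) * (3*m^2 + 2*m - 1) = -6*m^5 + 14*m^4 - 4*m^3 - 27*m^2 + 3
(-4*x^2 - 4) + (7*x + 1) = -4*x^2 + 7*x - 3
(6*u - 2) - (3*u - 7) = 3*u + 5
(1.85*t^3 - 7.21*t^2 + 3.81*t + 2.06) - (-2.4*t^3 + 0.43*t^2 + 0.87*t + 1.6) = 4.25*t^3 - 7.64*t^2 + 2.94*t + 0.46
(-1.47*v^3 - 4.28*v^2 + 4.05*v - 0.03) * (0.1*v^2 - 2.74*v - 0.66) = -0.147*v^5 + 3.5998*v^4 + 13.1024*v^3 - 8.2752*v^2 - 2.5908*v + 0.0198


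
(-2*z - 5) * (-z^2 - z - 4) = 2*z^3 + 7*z^2 + 13*z + 20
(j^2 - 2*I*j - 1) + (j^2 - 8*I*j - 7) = 2*j^2 - 10*I*j - 8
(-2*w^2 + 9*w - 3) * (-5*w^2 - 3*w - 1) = 10*w^4 - 39*w^3 - 10*w^2 + 3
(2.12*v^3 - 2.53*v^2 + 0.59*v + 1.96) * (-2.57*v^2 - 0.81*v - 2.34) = -5.4484*v^5 + 4.7849*v^4 - 4.4278*v^3 + 0.4051*v^2 - 2.9682*v - 4.5864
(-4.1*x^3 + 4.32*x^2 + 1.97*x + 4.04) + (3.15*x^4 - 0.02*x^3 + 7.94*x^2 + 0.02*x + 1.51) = 3.15*x^4 - 4.12*x^3 + 12.26*x^2 + 1.99*x + 5.55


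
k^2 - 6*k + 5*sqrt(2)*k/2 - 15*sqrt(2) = (k - 6)*(k + 5*sqrt(2)/2)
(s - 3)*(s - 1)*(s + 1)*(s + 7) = s^4 + 4*s^3 - 22*s^2 - 4*s + 21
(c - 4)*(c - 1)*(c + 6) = c^3 + c^2 - 26*c + 24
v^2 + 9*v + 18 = (v + 3)*(v + 6)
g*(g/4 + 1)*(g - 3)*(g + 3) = g^4/4 + g^3 - 9*g^2/4 - 9*g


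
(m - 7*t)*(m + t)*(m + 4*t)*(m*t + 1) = m^4*t - 2*m^3*t^2 + m^3 - 31*m^2*t^3 - 2*m^2*t - 28*m*t^4 - 31*m*t^2 - 28*t^3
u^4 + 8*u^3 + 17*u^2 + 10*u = u*(u + 1)*(u + 2)*(u + 5)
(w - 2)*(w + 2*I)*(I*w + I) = I*w^3 - 2*w^2 - I*w^2 + 2*w - 2*I*w + 4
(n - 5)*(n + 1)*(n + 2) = n^3 - 2*n^2 - 13*n - 10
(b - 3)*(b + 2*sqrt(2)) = b^2 - 3*b + 2*sqrt(2)*b - 6*sqrt(2)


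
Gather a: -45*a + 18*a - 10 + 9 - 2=-27*a - 3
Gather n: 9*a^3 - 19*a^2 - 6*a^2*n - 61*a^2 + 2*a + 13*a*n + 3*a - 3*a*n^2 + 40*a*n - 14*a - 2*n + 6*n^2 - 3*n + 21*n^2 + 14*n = 9*a^3 - 80*a^2 - 9*a + n^2*(27 - 3*a) + n*(-6*a^2 + 53*a + 9)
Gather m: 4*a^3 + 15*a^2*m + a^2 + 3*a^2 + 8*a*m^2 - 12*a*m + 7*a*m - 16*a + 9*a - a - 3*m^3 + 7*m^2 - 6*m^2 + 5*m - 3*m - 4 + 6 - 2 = 4*a^3 + 4*a^2 - 8*a - 3*m^3 + m^2*(8*a + 1) + m*(15*a^2 - 5*a + 2)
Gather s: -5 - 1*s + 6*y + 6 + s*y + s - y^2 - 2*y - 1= s*y - y^2 + 4*y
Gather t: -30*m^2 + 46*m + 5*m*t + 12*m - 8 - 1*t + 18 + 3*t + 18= -30*m^2 + 58*m + t*(5*m + 2) + 28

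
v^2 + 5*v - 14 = (v - 2)*(v + 7)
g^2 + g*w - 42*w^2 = (g - 6*w)*(g + 7*w)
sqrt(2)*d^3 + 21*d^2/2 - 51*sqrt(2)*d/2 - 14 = (d - 2*sqrt(2))*(d + 7*sqrt(2))*(sqrt(2)*d + 1/2)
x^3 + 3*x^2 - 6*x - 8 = (x - 2)*(x + 1)*(x + 4)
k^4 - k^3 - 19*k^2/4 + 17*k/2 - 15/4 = (k - 3/2)*(k - 1)^2*(k + 5/2)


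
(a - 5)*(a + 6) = a^2 + a - 30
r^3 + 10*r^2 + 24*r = r*(r + 4)*(r + 6)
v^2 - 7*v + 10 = (v - 5)*(v - 2)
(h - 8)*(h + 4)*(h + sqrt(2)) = h^3 - 4*h^2 + sqrt(2)*h^2 - 32*h - 4*sqrt(2)*h - 32*sqrt(2)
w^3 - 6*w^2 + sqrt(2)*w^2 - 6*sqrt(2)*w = w*(w - 6)*(w + sqrt(2))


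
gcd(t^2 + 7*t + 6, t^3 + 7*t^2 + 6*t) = t^2 + 7*t + 6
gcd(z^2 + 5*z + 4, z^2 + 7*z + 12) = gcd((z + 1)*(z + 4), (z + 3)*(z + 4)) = z + 4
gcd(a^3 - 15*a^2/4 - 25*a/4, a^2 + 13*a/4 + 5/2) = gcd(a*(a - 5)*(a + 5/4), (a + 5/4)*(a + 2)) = a + 5/4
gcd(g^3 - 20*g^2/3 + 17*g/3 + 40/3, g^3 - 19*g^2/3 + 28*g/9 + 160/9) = g^2 - 23*g/3 + 40/3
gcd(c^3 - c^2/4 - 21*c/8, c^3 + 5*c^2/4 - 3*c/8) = c^2 + 3*c/2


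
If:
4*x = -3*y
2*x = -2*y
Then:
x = 0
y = 0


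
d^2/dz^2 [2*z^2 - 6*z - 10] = 4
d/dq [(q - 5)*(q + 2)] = 2*q - 3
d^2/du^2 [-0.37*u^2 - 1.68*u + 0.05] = -0.740000000000000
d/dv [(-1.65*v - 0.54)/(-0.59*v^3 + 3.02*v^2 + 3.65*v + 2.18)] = (-1.947*v^3 + 4.0272*v^2 + 3.2616*v - 1.626)/(0.3481*v^6 - 3.5636*v^5 + 4.8134*v^4 + 19.4736*v^3 + 26.4897*v^2 + 15.914*v + 4.7524)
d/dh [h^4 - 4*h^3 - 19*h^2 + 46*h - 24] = 4*h^3 - 12*h^2 - 38*h + 46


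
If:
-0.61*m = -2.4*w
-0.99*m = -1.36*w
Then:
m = 0.00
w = 0.00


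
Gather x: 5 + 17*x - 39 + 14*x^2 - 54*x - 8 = 14*x^2 - 37*x - 42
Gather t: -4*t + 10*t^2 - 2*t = 10*t^2 - 6*t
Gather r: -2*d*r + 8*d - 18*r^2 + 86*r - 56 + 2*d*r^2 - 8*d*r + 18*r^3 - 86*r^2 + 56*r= 8*d + 18*r^3 + r^2*(2*d - 104) + r*(142 - 10*d) - 56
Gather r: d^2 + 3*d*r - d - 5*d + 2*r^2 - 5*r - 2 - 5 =d^2 - 6*d + 2*r^2 + r*(3*d - 5) - 7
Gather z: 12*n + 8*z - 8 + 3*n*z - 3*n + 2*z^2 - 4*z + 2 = 9*n + 2*z^2 + z*(3*n + 4) - 6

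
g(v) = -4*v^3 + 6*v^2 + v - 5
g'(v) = -12*v^2 + 12*v + 1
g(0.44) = -3.74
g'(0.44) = 3.96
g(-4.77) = 560.87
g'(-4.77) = -329.27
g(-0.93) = 2.48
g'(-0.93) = -20.54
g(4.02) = -163.88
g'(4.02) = -144.68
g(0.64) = -2.95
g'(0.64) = 3.76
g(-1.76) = 33.63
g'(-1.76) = -57.29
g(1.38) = -2.71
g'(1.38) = -5.29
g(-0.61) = -2.47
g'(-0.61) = -10.79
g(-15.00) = 14830.00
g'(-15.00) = -2879.00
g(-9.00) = 3388.00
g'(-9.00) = -1079.00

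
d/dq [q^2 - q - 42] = 2*q - 1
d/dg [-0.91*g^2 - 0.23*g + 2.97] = -1.82*g - 0.23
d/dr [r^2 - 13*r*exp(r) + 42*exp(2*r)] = -13*r*exp(r) + 2*r + 84*exp(2*r) - 13*exp(r)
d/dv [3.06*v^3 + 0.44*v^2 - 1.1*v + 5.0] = 9.18*v^2 + 0.88*v - 1.1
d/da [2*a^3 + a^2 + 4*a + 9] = 6*a^2 + 2*a + 4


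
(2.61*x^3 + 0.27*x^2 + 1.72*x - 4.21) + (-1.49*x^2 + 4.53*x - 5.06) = 2.61*x^3 - 1.22*x^2 + 6.25*x - 9.27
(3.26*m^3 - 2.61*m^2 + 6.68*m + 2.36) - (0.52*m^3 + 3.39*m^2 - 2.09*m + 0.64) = 2.74*m^3 - 6.0*m^2 + 8.77*m + 1.72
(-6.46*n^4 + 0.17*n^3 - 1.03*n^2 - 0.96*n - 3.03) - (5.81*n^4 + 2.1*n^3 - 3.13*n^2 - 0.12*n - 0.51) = -12.27*n^4 - 1.93*n^3 + 2.1*n^2 - 0.84*n - 2.52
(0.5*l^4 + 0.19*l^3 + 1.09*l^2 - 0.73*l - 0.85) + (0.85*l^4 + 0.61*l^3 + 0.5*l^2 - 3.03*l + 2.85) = 1.35*l^4 + 0.8*l^3 + 1.59*l^2 - 3.76*l + 2.0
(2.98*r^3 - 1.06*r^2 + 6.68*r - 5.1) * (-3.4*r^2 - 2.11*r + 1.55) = -10.132*r^5 - 2.6838*r^4 - 15.8564*r^3 + 1.6022*r^2 + 21.115*r - 7.905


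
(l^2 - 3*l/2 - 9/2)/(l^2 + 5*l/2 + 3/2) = (l - 3)/(l + 1)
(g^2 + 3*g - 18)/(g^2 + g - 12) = (g + 6)/(g + 4)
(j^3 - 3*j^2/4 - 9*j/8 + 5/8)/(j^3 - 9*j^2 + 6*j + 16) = (8*j^2 - 14*j + 5)/(8*(j^2 - 10*j + 16))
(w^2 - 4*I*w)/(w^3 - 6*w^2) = (w - 4*I)/(w*(w - 6))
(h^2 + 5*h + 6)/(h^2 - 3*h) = (h^2 + 5*h + 6)/(h*(h - 3))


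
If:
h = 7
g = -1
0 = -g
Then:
No Solution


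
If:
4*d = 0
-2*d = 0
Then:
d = 0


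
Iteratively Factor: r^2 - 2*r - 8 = (r + 2)*(r - 4)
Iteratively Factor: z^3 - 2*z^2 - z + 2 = (z - 2)*(z^2 - 1) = (z - 2)*(z - 1)*(z + 1)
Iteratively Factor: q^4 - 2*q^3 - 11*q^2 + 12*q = (q)*(q^3 - 2*q^2 - 11*q + 12) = q*(q + 3)*(q^2 - 5*q + 4) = q*(q - 4)*(q + 3)*(q - 1)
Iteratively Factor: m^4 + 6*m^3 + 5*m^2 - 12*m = (m - 1)*(m^3 + 7*m^2 + 12*m) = m*(m - 1)*(m^2 + 7*m + 12) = m*(m - 1)*(m + 3)*(m + 4)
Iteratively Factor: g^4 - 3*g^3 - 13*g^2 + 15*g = (g - 1)*(g^3 - 2*g^2 - 15*g) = (g - 5)*(g - 1)*(g^2 + 3*g) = (g - 5)*(g - 1)*(g + 3)*(g)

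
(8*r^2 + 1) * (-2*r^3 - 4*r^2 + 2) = -16*r^5 - 32*r^4 - 2*r^3 + 12*r^2 + 2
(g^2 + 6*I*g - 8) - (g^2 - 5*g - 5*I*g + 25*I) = 5*g + 11*I*g - 8 - 25*I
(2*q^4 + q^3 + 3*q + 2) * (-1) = -2*q^4 - q^3 - 3*q - 2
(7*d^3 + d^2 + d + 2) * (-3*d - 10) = -21*d^4 - 73*d^3 - 13*d^2 - 16*d - 20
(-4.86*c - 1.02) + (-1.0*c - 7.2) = -5.86*c - 8.22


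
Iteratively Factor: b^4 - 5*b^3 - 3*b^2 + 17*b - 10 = (b + 2)*(b^3 - 7*b^2 + 11*b - 5) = (b - 1)*(b + 2)*(b^2 - 6*b + 5) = (b - 5)*(b - 1)*(b + 2)*(b - 1)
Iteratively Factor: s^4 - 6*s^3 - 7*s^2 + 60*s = (s - 5)*(s^3 - s^2 - 12*s) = s*(s - 5)*(s^2 - s - 12) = s*(s - 5)*(s - 4)*(s + 3)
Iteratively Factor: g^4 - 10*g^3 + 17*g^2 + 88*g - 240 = (g - 5)*(g^3 - 5*g^2 - 8*g + 48) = (g - 5)*(g + 3)*(g^2 - 8*g + 16) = (g - 5)*(g - 4)*(g + 3)*(g - 4)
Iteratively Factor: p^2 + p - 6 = (p - 2)*(p + 3)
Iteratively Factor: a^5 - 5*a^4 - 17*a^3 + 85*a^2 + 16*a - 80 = (a - 1)*(a^4 - 4*a^3 - 21*a^2 + 64*a + 80) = (a - 5)*(a - 1)*(a^3 + a^2 - 16*a - 16) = (a - 5)*(a - 4)*(a - 1)*(a^2 + 5*a + 4) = (a - 5)*(a - 4)*(a - 1)*(a + 1)*(a + 4)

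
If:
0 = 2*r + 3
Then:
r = -3/2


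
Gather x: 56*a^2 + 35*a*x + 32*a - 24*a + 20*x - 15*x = 56*a^2 + 8*a + x*(35*a + 5)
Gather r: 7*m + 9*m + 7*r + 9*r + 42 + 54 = 16*m + 16*r + 96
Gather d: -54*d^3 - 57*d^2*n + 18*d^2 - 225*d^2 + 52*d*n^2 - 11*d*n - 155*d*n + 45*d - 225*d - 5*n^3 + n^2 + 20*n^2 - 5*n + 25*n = -54*d^3 + d^2*(-57*n - 207) + d*(52*n^2 - 166*n - 180) - 5*n^3 + 21*n^2 + 20*n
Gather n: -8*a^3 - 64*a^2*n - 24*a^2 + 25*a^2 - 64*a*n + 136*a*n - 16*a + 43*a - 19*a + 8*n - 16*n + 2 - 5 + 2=-8*a^3 + a^2 + 8*a + n*(-64*a^2 + 72*a - 8) - 1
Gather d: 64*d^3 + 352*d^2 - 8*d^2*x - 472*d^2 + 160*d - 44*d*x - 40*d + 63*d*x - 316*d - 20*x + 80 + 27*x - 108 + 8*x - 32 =64*d^3 + d^2*(-8*x - 120) + d*(19*x - 196) + 15*x - 60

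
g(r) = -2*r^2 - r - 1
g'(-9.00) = 35.00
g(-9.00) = -154.00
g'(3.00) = -13.00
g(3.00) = -22.00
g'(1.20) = -5.80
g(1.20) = -5.08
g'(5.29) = -22.16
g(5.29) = -62.26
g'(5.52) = -23.08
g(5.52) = -67.46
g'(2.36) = -10.44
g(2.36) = -14.50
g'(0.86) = -4.44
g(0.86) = -3.34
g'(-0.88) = 2.52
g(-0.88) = -1.67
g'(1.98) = -8.92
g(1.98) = -10.82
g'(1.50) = -7.00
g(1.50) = -7.00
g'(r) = -4*r - 1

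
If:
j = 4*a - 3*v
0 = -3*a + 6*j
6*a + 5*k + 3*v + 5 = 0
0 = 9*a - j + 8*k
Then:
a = -80/67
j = -40/67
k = 85/67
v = -280/201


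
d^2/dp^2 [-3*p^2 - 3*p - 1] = -6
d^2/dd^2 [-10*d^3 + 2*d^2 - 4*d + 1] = 4 - 60*d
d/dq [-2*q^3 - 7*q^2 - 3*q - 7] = -6*q^2 - 14*q - 3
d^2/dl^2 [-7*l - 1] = 0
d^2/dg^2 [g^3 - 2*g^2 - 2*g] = 6*g - 4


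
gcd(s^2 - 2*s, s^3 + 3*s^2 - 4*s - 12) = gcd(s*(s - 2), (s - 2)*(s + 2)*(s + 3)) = s - 2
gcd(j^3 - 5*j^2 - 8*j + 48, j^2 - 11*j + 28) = j - 4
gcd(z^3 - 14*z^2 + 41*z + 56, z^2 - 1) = z + 1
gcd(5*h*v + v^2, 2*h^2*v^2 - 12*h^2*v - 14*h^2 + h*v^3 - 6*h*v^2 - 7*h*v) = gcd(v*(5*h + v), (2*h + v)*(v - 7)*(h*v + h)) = 1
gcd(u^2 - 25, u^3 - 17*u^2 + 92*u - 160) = u - 5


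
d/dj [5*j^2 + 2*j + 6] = 10*j + 2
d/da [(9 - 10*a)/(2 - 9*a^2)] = 2*(-45*a^2 + 81*a - 10)/(81*a^4 - 36*a^2 + 4)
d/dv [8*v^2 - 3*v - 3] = 16*v - 3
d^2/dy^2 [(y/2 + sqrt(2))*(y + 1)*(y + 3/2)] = 3*y + 5/2 + 2*sqrt(2)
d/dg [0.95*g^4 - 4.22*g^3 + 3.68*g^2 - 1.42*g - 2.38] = 3.8*g^3 - 12.66*g^2 + 7.36*g - 1.42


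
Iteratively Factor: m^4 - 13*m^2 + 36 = (m - 3)*(m^3 + 3*m^2 - 4*m - 12) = (m - 3)*(m + 3)*(m^2 - 4) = (m - 3)*(m - 2)*(m + 3)*(m + 2)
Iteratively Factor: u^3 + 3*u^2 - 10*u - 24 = (u + 4)*(u^2 - u - 6) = (u + 2)*(u + 4)*(u - 3)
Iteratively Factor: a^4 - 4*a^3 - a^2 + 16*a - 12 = (a + 2)*(a^3 - 6*a^2 + 11*a - 6) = (a - 1)*(a + 2)*(a^2 - 5*a + 6) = (a - 3)*(a - 1)*(a + 2)*(a - 2)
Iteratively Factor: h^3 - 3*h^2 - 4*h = (h + 1)*(h^2 - 4*h) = h*(h + 1)*(h - 4)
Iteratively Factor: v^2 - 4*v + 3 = (v - 1)*(v - 3)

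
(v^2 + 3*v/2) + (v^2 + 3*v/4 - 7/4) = 2*v^2 + 9*v/4 - 7/4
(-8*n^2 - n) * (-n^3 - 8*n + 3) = 8*n^5 + n^4 + 64*n^3 - 16*n^2 - 3*n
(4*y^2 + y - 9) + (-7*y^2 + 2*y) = -3*y^2 + 3*y - 9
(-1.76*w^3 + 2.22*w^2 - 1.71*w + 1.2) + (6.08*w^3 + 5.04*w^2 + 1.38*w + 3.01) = 4.32*w^3 + 7.26*w^2 - 0.33*w + 4.21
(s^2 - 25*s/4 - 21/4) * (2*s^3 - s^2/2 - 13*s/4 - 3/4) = 2*s^5 - 13*s^4 - 85*s^3/8 + 355*s^2/16 + 87*s/4 + 63/16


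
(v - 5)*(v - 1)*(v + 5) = v^3 - v^2 - 25*v + 25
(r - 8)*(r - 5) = r^2 - 13*r + 40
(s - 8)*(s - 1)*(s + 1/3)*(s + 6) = s^4 - 8*s^3/3 - 47*s^2 + 98*s/3 + 16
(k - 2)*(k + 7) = k^2 + 5*k - 14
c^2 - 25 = (c - 5)*(c + 5)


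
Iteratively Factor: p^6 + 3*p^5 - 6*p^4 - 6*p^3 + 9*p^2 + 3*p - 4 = (p + 1)*(p^5 + 2*p^4 - 8*p^3 + 2*p^2 + 7*p - 4) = (p - 1)*(p + 1)*(p^4 + 3*p^3 - 5*p^2 - 3*p + 4) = (p - 1)*(p + 1)^2*(p^3 + 2*p^2 - 7*p + 4) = (p - 1)^2*(p + 1)^2*(p^2 + 3*p - 4) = (p - 1)^3*(p + 1)^2*(p + 4)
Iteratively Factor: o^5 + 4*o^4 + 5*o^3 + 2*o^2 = (o + 1)*(o^4 + 3*o^3 + 2*o^2) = (o + 1)*(o + 2)*(o^3 + o^2) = o*(o + 1)*(o + 2)*(o^2 + o) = o^2*(o + 1)*(o + 2)*(o + 1)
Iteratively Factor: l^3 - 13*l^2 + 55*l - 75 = (l - 5)*(l^2 - 8*l + 15) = (l - 5)*(l - 3)*(l - 5)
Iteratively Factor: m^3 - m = (m)*(m^2 - 1) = m*(m + 1)*(m - 1)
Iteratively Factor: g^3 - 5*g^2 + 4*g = (g - 4)*(g^2 - g) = g*(g - 4)*(g - 1)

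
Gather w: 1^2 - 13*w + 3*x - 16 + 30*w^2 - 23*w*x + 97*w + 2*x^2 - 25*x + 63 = 30*w^2 + w*(84 - 23*x) + 2*x^2 - 22*x + 48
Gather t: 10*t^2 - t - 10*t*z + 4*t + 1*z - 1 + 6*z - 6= 10*t^2 + t*(3 - 10*z) + 7*z - 7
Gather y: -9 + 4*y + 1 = 4*y - 8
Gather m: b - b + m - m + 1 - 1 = 0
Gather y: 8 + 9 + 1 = 18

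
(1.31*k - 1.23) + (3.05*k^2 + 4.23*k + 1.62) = 3.05*k^2 + 5.54*k + 0.39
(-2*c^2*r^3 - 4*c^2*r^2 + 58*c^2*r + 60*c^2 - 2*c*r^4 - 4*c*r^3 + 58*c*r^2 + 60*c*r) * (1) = -2*c^2*r^3 - 4*c^2*r^2 + 58*c^2*r + 60*c^2 - 2*c*r^4 - 4*c*r^3 + 58*c*r^2 + 60*c*r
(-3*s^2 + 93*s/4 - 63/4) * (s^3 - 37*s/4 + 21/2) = -3*s^5 + 93*s^4/4 + 12*s^3 - 3945*s^2/16 + 6237*s/16 - 1323/8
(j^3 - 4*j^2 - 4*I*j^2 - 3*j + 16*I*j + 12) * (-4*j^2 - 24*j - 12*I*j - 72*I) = -4*j^5 - 8*j^4 + 4*I*j^4 + 60*j^3 + 8*I*j^3 - 72*j^2 - 60*I*j^2 + 864*j + 72*I*j - 864*I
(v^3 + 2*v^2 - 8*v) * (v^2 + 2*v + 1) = v^5 + 4*v^4 - 3*v^3 - 14*v^2 - 8*v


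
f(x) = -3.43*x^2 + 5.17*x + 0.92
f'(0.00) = 5.17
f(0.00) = 0.92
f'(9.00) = -56.57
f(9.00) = -230.38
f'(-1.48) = 15.32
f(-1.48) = -14.24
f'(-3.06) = 26.16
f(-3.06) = -47.02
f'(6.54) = -39.69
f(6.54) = -111.97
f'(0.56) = 1.33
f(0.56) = 2.74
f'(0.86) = -0.73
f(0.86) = 2.83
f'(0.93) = -1.21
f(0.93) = 2.76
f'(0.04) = 4.90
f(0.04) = 1.12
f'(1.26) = -3.47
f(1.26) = 1.99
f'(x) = 5.17 - 6.86*x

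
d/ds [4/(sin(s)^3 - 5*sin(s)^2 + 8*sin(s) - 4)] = 4*(4 - 3*sin(s))*cos(s)/((sin(s) - 2)^3*(sin(s) - 1)^2)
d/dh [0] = 0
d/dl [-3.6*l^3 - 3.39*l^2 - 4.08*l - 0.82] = -10.8*l^2 - 6.78*l - 4.08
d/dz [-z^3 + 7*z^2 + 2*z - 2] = -3*z^2 + 14*z + 2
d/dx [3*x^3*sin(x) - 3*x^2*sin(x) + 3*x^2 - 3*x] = 3*x^3*cos(x) + 9*x^2*sin(x) - 3*x^2*cos(x) - 6*x*sin(x) + 6*x - 3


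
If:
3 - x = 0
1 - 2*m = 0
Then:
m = 1/2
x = 3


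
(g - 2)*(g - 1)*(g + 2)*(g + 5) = g^4 + 4*g^3 - 9*g^2 - 16*g + 20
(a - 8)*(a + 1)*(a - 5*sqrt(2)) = a^3 - 5*sqrt(2)*a^2 - 7*a^2 - 8*a + 35*sqrt(2)*a + 40*sqrt(2)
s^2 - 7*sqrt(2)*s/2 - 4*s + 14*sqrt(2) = (s - 4)*(s - 7*sqrt(2)/2)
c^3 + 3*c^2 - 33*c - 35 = (c - 5)*(c + 1)*(c + 7)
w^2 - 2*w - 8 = (w - 4)*(w + 2)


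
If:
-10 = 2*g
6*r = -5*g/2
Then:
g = -5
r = 25/12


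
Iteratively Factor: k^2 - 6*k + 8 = (k - 2)*(k - 4)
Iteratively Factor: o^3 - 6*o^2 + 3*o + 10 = (o - 2)*(o^2 - 4*o - 5) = (o - 2)*(o + 1)*(o - 5)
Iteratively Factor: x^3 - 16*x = (x - 4)*(x^2 + 4*x) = (x - 4)*(x + 4)*(x)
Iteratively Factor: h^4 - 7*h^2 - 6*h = (h)*(h^3 - 7*h - 6) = h*(h - 3)*(h^2 + 3*h + 2) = h*(h - 3)*(h + 2)*(h + 1)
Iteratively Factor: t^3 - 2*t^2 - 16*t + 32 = (t - 4)*(t^2 + 2*t - 8) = (t - 4)*(t - 2)*(t + 4)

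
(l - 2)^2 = l^2 - 4*l + 4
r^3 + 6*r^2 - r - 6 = (r - 1)*(r + 1)*(r + 6)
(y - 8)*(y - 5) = y^2 - 13*y + 40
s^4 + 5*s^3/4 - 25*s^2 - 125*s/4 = s*(s - 5)*(s + 5/4)*(s + 5)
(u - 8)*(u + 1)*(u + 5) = u^3 - 2*u^2 - 43*u - 40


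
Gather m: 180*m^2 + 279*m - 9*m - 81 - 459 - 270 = 180*m^2 + 270*m - 810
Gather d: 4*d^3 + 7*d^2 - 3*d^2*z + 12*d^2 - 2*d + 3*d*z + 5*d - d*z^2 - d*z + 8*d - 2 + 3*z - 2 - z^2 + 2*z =4*d^3 + d^2*(19 - 3*z) + d*(-z^2 + 2*z + 11) - z^2 + 5*z - 4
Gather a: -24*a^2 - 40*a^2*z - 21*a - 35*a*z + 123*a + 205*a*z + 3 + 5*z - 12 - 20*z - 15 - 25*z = a^2*(-40*z - 24) + a*(170*z + 102) - 40*z - 24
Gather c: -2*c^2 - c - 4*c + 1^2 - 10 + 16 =-2*c^2 - 5*c + 7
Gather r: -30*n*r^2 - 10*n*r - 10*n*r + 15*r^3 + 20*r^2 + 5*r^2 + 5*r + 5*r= 15*r^3 + r^2*(25 - 30*n) + r*(10 - 20*n)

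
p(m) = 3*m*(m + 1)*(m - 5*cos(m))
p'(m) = 3*m*(m + 1)*(5*sin(m) + 1) + 3*m*(m - 5*cos(m)) + 3*(m + 1)*(m - 5*cos(m))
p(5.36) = 239.68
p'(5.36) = -223.14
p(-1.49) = -4.15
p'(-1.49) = 2.52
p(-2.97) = 34.34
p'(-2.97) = -26.43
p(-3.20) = 37.84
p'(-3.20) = -1.74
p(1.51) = 13.71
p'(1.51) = 82.66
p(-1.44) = -3.98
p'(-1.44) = 4.28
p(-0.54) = 3.60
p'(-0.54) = 2.33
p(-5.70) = -793.54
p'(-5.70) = 609.72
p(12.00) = 3641.38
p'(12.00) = -204.03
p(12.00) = 3641.38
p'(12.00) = -204.03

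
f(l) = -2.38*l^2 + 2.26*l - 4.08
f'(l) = 2.26 - 4.76*l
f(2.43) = -12.64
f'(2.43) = -9.31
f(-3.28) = -37.10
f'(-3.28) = 17.87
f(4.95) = -51.21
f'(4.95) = -21.30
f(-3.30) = -37.46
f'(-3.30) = 17.97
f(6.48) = -89.37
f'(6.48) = -28.58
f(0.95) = -4.08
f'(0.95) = -2.26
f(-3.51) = -41.33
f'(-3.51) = 18.97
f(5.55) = -64.85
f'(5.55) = -24.16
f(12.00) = -319.68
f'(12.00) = -54.86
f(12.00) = -319.68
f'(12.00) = -54.86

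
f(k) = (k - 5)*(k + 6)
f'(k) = 2*k + 1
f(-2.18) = -27.43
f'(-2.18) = -3.36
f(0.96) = -28.12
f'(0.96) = 2.92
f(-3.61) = -20.58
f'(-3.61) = -6.22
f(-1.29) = -29.63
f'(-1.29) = -1.58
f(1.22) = -27.29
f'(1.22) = 3.44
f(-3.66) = -20.26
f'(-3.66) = -6.32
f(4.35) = -6.73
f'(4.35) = 9.70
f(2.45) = -21.55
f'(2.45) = 5.90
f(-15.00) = 180.00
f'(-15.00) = -29.00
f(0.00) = -30.00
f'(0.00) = 1.00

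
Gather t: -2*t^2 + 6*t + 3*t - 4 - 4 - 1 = -2*t^2 + 9*t - 9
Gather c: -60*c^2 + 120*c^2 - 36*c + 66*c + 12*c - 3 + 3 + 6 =60*c^2 + 42*c + 6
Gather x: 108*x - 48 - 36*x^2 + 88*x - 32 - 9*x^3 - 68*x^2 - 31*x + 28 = -9*x^3 - 104*x^2 + 165*x - 52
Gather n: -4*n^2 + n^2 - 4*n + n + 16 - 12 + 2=-3*n^2 - 3*n + 6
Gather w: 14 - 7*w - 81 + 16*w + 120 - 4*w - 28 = 5*w + 25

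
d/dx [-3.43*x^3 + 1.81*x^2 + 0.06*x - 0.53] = -10.29*x^2 + 3.62*x + 0.06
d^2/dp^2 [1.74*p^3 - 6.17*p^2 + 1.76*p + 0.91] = 10.44*p - 12.34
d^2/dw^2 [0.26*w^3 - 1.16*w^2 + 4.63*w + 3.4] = 1.56*w - 2.32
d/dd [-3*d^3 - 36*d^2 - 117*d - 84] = -9*d^2 - 72*d - 117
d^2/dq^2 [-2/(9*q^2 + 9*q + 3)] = 4*(3*q^2 + 3*q - 3*(2*q + 1)^2 + 1)/(3*q^2 + 3*q + 1)^3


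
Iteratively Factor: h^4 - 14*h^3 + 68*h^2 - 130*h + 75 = (h - 5)*(h^3 - 9*h^2 + 23*h - 15) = (h - 5)^2*(h^2 - 4*h + 3) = (h - 5)^2*(h - 1)*(h - 3)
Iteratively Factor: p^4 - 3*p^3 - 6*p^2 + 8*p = (p + 2)*(p^3 - 5*p^2 + 4*p) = p*(p + 2)*(p^2 - 5*p + 4) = p*(p - 1)*(p + 2)*(p - 4)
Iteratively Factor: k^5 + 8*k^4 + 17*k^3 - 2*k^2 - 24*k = (k + 2)*(k^4 + 6*k^3 + 5*k^2 - 12*k) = (k + 2)*(k + 4)*(k^3 + 2*k^2 - 3*k) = (k - 1)*(k + 2)*(k + 4)*(k^2 + 3*k) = (k - 1)*(k + 2)*(k + 3)*(k + 4)*(k)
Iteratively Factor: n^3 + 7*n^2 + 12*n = (n)*(n^2 + 7*n + 12) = n*(n + 3)*(n + 4)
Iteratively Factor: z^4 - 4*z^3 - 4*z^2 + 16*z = (z)*(z^3 - 4*z^2 - 4*z + 16) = z*(z - 4)*(z^2 - 4) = z*(z - 4)*(z - 2)*(z + 2)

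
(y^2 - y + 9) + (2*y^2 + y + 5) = 3*y^2 + 14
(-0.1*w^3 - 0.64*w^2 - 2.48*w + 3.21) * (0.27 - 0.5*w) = 0.05*w^4 + 0.293*w^3 + 1.0672*w^2 - 2.2746*w + 0.8667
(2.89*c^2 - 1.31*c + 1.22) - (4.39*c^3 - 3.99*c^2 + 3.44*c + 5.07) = -4.39*c^3 + 6.88*c^2 - 4.75*c - 3.85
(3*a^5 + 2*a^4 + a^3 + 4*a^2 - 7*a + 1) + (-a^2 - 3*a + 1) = 3*a^5 + 2*a^4 + a^3 + 3*a^2 - 10*a + 2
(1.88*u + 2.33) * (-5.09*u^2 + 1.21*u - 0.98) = -9.5692*u^3 - 9.5849*u^2 + 0.9769*u - 2.2834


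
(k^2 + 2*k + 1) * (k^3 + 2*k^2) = k^5 + 4*k^4 + 5*k^3 + 2*k^2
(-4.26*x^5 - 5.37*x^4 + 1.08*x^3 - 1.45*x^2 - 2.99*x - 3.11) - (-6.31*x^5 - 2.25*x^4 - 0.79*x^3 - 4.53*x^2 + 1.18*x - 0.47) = 2.05*x^5 - 3.12*x^4 + 1.87*x^3 + 3.08*x^2 - 4.17*x - 2.64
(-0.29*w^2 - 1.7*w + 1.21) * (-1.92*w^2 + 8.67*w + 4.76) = 0.5568*w^4 + 0.7497*w^3 - 18.4426*w^2 + 2.3987*w + 5.7596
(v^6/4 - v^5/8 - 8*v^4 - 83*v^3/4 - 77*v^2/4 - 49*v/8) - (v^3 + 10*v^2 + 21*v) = v^6/4 - v^5/8 - 8*v^4 - 87*v^3/4 - 117*v^2/4 - 217*v/8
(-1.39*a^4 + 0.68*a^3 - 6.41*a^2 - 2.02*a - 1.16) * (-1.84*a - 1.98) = 2.5576*a^5 + 1.501*a^4 + 10.448*a^3 + 16.4086*a^2 + 6.134*a + 2.2968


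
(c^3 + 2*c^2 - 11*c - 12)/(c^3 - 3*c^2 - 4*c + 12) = (c^2 + 5*c + 4)/(c^2 - 4)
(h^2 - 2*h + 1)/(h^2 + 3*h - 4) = (h - 1)/(h + 4)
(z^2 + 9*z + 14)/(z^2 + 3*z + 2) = (z + 7)/(z + 1)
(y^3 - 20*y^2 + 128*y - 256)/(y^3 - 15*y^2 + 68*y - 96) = (y - 8)/(y - 3)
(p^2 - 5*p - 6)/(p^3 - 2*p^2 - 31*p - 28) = (p - 6)/(p^2 - 3*p - 28)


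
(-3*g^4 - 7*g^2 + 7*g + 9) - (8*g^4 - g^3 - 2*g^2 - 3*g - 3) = -11*g^4 + g^3 - 5*g^2 + 10*g + 12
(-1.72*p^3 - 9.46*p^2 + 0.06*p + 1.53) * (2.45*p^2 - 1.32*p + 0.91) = -4.214*p^5 - 20.9066*p^4 + 11.069*p^3 - 4.9393*p^2 - 1.965*p + 1.3923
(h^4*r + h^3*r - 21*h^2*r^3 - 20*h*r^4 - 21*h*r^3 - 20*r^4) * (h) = h^5*r + h^4*r - 21*h^3*r^3 - 20*h^2*r^4 - 21*h^2*r^3 - 20*h*r^4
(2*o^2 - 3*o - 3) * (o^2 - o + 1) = 2*o^4 - 5*o^3 + 2*o^2 - 3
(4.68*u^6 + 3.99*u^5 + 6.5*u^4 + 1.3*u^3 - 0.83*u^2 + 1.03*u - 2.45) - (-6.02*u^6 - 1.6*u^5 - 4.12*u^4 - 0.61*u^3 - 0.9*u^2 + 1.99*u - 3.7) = 10.7*u^6 + 5.59*u^5 + 10.62*u^4 + 1.91*u^3 + 0.0700000000000001*u^2 - 0.96*u + 1.25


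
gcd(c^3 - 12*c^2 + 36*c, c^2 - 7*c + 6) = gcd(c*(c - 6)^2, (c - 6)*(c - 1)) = c - 6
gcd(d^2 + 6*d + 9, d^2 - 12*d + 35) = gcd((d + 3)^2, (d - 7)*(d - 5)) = 1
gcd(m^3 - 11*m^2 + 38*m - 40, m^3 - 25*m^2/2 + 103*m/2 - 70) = m^2 - 9*m + 20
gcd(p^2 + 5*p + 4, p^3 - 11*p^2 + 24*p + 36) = p + 1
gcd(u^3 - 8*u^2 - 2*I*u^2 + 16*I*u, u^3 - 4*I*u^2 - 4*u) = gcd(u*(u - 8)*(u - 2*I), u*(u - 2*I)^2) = u^2 - 2*I*u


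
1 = 1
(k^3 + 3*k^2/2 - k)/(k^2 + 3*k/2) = (2*k^2 + 3*k - 2)/(2*k + 3)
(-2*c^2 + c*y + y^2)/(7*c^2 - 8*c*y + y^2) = (2*c + y)/(-7*c + y)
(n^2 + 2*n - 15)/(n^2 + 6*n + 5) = (n - 3)/(n + 1)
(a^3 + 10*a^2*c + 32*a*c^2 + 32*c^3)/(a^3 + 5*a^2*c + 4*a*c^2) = (a^2 + 6*a*c + 8*c^2)/(a*(a + c))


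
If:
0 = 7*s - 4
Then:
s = 4/7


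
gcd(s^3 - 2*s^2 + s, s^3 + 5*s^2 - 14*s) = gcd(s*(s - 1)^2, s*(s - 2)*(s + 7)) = s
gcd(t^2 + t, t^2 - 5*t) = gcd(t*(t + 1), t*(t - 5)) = t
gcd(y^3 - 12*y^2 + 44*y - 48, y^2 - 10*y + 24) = y^2 - 10*y + 24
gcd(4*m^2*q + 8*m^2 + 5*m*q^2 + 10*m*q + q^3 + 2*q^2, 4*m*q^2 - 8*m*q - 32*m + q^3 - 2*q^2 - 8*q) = 4*m*q + 8*m + q^2 + 2*q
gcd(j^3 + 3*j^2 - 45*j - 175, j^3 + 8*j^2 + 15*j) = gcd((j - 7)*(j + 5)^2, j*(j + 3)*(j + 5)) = j + 5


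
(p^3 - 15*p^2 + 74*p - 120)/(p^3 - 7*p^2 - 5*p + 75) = (p^2 - 10*p + 24)/(p^2 - 2*p - 15)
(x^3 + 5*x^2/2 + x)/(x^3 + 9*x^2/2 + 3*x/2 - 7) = x*(2*x + 1)/(2*x^2 + 5*x - 7)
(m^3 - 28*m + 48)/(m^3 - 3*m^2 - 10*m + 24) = (m + 6)/(m + 3)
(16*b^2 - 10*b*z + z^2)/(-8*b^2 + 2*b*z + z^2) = (-8*b + z)/(4*b + z)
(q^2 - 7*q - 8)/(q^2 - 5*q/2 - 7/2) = 2*(q - 8)/(2*q - 7)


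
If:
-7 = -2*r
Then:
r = 7/2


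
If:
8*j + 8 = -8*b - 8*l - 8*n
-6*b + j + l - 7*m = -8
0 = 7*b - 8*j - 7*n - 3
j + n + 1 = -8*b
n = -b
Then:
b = -1/14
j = -1/2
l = -1/2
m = 52/49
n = 1/14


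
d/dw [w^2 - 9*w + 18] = 2*w - 9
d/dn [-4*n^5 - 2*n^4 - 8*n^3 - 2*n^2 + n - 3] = -20*n^4 - 8*n^3 - 24*n^2 - 4*n + 1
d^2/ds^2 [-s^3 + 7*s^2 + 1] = 14 - 6*s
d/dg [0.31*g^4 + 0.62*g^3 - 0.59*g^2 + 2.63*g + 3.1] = 1.24*g^3 + 1.86*g^2 - 1.18*g + 2.63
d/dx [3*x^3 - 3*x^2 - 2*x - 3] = 9*x^2 - 6*x - 2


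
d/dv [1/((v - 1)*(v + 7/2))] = 2*(-4*v - 5)/(4*v^4 + 20*v^3 - 3*v^2 - 70*v + 49)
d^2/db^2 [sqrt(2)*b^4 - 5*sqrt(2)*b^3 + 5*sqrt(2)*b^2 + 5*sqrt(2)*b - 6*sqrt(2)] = sqrt(2)*(12*b^2 - 30*b + 10)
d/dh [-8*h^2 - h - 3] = -16*h - 1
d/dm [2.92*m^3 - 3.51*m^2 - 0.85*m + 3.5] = 8.76*m^2 - 7.02*m - 0.85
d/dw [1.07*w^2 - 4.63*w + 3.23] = 2.14*w - 4.63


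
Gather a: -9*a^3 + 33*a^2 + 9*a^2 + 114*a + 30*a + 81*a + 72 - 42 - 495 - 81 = -9*a^3 + 42*a^2 + 225*a - 546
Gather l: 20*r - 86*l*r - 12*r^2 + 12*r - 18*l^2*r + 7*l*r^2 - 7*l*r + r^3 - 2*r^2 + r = -18*l^2*r + l*(7*r^2 - 93*r) + r^3 - 14*r^2 + 33*r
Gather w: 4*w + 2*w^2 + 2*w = 2*w^2 + 6*w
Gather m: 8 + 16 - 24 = 0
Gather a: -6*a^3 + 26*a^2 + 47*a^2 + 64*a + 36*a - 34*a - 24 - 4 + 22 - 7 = -6*a^3 + 73*a^2 + 66*a - 13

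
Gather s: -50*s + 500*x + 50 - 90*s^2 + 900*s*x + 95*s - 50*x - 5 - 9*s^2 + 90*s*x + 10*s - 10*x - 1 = -99*s^2 + s*(990*x + 55) + 440*x + 44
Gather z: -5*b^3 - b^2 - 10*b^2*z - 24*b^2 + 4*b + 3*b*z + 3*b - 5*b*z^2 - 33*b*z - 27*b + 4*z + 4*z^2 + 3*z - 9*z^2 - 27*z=-5*b^3 - 25*b^2 - 20*b + z^2*(-5*b - 5) + z*(-10*b^2 - 30*b - 20)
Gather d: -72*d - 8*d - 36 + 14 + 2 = -80*d - 20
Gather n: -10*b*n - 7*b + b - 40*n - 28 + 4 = -6*b + n*(-10*b - 40) - 24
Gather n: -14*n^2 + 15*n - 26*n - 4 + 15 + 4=-14*n^2 - 11*n + 15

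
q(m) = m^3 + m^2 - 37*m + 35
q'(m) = 3*m^2 + 2*m - 37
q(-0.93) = 69.47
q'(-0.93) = -36.27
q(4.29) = -26.37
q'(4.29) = 26.79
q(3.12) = -40.33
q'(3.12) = -1.56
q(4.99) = -0.48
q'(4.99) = 47.68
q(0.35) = 22.22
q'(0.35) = -35.93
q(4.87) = -5.97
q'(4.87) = 43.89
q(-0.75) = 62.89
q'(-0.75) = -36.81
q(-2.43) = 116.47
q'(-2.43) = -24.15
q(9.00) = 512.00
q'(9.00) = 224.00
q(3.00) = -40.00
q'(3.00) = -4.00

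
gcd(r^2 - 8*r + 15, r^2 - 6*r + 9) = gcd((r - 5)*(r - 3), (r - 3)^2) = r - 3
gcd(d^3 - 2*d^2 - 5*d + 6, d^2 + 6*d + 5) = 1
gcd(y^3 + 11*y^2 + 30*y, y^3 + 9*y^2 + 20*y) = y^2 + 5*y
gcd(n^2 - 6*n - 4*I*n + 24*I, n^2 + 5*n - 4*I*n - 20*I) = n - 4*I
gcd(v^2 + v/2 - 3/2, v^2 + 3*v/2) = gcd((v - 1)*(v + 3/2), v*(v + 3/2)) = v + 3/2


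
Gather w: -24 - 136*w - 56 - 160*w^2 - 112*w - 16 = -160*w^2 - 248*w - 96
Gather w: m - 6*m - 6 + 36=30 - 5*m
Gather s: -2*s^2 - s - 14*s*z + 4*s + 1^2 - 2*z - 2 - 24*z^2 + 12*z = -2*s^2 + s*(3 - 14*z) - 24*z^2 + 10*z - 1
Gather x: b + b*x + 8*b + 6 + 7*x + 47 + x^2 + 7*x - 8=9*b + x^2 + x*(b + 14) + 45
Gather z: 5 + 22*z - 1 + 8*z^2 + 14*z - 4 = 8*z^2 + 36*z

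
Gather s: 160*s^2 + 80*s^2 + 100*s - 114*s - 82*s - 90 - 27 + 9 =240*s^2 - 96*s - 108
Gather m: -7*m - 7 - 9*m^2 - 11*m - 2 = -9*m^2 - 18*m - 9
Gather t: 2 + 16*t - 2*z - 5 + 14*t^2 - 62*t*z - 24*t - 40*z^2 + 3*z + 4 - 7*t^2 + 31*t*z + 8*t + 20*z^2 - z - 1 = 7*t^2 - 31*t*z - 20*z^2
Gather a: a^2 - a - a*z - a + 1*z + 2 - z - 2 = a^2 + a*(-z - 2)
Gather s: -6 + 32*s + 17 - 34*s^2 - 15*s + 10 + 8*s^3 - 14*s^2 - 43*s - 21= 8*s^3 - 48*s^2 - 26*s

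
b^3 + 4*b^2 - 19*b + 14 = (b - 2)*(b - 1)*(b + 7)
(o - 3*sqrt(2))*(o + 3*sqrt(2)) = o^2 - 18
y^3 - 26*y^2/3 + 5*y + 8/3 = (y - 8)*(y - 1)*(y + 1/3)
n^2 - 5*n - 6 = (n - 6)*(n + 1)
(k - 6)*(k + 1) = k^2 - 5*k - 6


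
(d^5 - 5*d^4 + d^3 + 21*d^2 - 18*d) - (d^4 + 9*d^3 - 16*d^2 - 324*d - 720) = d^5 - 6*d^4 - 8*d^3 + 37*d^2 + 306*d + 720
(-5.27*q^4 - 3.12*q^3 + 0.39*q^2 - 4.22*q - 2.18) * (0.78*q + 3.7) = -4.1106*q^5 - 21.9326*q^4 - 11.2398*q^3 - 1.8486*q^2 - 17.3144*q - 8.066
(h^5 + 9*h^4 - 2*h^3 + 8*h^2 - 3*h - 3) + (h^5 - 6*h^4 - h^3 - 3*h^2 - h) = 2*h^5 + 3*h^4 - 3*h^3 + 5*h^2 - 4*h - 3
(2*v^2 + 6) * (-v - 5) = -2*v^3 - 10*v^2 - 6*v - 30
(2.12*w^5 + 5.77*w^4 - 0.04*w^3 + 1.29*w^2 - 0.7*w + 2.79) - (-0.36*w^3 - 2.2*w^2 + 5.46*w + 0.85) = 2.12*w^5 + 5.77*w^4 + 0.32*w^3 + 3.49*w^2 - 6.16*w + 1.94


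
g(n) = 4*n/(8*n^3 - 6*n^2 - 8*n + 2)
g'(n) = 4*n*(-24*n^2 + 12*n + 8)/(8*n^3 - 6*n^2 - 8*n + 2)^2 + 4/(8*n^3 - 6*n^2 - 8*n + 2)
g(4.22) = 0.04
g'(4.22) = -0.02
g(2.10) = 0.26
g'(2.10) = -0.44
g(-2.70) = 0.06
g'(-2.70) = 0.05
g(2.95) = 0.09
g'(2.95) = -0.08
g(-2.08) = 0.10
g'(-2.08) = 0.11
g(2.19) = 0.22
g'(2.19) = -0.35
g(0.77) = -0.76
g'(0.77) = -0.42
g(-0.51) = -0.59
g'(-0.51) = 1.90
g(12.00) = 0.00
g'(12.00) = 0.00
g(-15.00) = 0.00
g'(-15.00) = 0.00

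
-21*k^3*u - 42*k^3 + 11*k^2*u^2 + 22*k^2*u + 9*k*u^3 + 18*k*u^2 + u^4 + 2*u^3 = (-k + u)*(3*k + u)*(7*k + u)*(u + 2)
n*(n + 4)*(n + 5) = n^3 + 9*n^2 + 20*n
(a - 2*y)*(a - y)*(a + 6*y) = a^3 + 3*a^2*y - 16*a*y^2 + 12*y^3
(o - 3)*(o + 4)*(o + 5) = o^3 + 6*o^2 - 7*o - 60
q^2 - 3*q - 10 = (q - 5)*(q + 2)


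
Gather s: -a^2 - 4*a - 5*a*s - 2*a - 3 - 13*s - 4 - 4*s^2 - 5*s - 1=-a^2 - 6*a - 4*s^2 + s*(-5*a - 18) - 8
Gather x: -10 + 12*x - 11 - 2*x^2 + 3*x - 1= -2*x^2 + 15*x - 22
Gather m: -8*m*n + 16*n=-8*m*n + 16*n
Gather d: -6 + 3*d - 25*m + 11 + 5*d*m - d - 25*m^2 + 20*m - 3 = d*(5*m + 2) - 25*m^2 - 5*m + 2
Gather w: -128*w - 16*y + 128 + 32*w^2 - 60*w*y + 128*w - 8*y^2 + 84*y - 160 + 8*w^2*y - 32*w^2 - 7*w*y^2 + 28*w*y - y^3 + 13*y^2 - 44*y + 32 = 8*w^2*y + w*(-7*y^2 - 32*y) - y^3 + 5*y^2 + 24*y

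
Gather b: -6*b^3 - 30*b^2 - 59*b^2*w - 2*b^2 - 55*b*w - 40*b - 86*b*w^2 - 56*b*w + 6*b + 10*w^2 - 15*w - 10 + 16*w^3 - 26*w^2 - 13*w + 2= -6*b^3 + b^2*(-59*w - 32) + b*(-86*w^2 - 111*w - 34) + 16*w^3 - 16*w^2 - 28*w - 8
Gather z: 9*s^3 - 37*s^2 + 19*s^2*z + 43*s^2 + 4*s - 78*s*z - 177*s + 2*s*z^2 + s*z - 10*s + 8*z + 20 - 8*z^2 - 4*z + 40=9*s^3 + 6*s^2 - 183*s + z^2*(2*s - 8) + z*(19*s^2 - 77*s + 4) + 60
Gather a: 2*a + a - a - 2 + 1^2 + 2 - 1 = 2*a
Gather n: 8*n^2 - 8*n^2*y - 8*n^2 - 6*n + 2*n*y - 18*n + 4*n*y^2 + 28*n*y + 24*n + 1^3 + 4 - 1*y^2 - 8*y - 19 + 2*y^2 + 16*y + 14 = -8*n^2*y + n*(4*y^2 + 30*y) + y^2 + 8*y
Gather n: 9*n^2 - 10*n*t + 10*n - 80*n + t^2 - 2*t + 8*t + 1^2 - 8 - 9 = 9*n^2 + n*(-10*t - 70) + t^2 + 6*t - 16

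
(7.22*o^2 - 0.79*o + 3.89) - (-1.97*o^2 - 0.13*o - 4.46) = 9.19*o^2 - 0.66*o + 8.35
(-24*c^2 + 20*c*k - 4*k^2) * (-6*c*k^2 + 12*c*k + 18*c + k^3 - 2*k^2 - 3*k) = 144*c^3*k^2 - 288*c^3*k - 432*c^3 - 144*c^2*k^3 + 288*c^2*k^2 + 432*c^2*k + 44*c*k^4 - 88*c*k^3 - 132*c*k^2 - 4*k^5 + 8*k^4 + 12*k^3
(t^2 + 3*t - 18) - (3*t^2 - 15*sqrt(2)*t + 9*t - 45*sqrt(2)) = -2*t^2 - 6*t + 15*sqrt(2)*t - 18 + 45*sqrt(2)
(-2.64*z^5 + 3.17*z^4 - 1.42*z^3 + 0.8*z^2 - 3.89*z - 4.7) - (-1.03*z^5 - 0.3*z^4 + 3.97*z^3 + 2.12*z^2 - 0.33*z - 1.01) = -1.61*z^5 + 3.47*z^4 - 5.39*z^3 - 1.32*z^2 - 3.56*z - 3.69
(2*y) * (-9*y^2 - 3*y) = -18*y^3 - 6*y^2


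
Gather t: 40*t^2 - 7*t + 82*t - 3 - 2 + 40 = 40*t^2 + 75*t + 35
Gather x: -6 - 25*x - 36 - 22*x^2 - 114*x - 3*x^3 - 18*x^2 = -3*x^3 - 40*x^2 - 139*x - 42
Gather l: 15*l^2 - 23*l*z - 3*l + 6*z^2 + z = 15*l^2 + l*(-23*z - 3) + 6*z^2 + z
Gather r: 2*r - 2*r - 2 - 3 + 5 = 0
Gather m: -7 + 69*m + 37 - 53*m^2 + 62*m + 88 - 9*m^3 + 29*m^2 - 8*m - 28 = -9*m^3 - 24*m^2 + 123*m + 90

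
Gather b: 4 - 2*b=4 - 2*b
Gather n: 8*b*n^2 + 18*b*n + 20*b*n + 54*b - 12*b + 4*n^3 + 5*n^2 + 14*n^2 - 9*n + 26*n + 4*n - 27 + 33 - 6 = 42*b + 4*n^3 + n^2*(8*b + 19) + n*(38*b + 21)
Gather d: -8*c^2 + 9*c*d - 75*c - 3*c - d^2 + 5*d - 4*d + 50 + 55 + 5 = -8*c^2 - 78*c - d^2 + d*(9*c + 1) + 110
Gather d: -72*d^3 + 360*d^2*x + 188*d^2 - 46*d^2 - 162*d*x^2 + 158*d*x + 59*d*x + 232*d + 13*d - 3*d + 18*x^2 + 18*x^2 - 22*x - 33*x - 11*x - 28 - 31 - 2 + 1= -72*d^3 + d^2*(360*x + 142) + d*(-162*x^2 + 217*x + 242) + 36*x^2 - 66*x - 60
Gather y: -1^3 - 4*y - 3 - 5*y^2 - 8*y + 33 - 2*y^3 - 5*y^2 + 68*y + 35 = -2*y^3 - 10*y^2 + 56*y + 64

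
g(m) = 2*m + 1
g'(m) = 2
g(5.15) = 11.30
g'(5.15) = 2.00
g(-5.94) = -10.88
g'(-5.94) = 2.00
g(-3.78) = -6.56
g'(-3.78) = 2.00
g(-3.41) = -5.82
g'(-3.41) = 2.00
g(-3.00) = -5.00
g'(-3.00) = 2.00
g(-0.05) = 0.90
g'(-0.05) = 2.00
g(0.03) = 1.06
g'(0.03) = 2.00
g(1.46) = 3.92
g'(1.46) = 2.00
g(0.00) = 1.00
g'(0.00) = 2.00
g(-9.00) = -17.00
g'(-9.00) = 2.00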